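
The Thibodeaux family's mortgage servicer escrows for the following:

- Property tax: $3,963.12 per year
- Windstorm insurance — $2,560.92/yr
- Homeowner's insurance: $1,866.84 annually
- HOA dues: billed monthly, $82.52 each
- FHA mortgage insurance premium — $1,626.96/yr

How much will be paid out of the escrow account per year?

Property tax = $3,963.12
Windstorm insurance = $2,560.92
Homeowner's insurance = $1,866.84
HOA dues = $82.52 × 12 = $990.24
FHA mortgage insurance premium = $1,626.96
Combined annual = $3,963.12 + $2,560.92 + $1,866.84 + $990.24 + $1,626.96 = $11,008.08

$11,008.08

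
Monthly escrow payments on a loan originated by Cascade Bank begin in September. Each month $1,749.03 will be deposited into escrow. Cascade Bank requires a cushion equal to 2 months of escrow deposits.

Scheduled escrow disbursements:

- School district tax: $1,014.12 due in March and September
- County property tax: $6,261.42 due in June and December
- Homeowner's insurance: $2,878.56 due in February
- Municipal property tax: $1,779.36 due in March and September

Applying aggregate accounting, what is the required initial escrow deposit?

$6,996.12

Cushion = 2 × $1,749.03 = $3,498.06
Trial balance (start $0, +$1,749.03 each month, − disbursements):
  Sep: +$1,749.03 − $2,793.48 → -$1,044.45
  Oct: +$1,749.03 → $704.58
  Nov: +$1,749.03 → $2,453.61
  Dec: +$1,749.03 − $6,261.42 → -$2,058.78
  Jan: +$1,749.03 → -$309.75
  Feb: +$1,749.03 − $2,878.56 → -$1,439.28
  Mar: +$1,749.03 − $2,793.48 → -$2,483.73
  Apr: +$1,749.03 → -$734.70
  May: +$1,749.03 → $1,014.33
  Jun: +$1,749.03 − $6,261.42 → -$3,498.06
  Jul: +$1,749.03 → -$1,749.03
  Aug: +$1,749.03 → $0.00
Lowest trial balance = -$3,498.06 (Jun)
Initial deposit = cushion − low point = $3,498.06 − (-$3,498.06) = $6,996.12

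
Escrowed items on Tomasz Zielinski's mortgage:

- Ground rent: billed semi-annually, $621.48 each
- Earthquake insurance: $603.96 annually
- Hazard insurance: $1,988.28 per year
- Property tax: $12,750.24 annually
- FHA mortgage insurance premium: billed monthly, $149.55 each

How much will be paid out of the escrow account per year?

Ground rent — $621.48 × 2 = $1,242.96 annually
Earthquake insurance — $603.96 annually
Hazard insurance — $1,988.28 annually
Property tax — $12,750.24 annually
FHA mortgage insurance premium — $149.55 × 12 = $1,794.60 annually
Yearly total = $18,380.04

$18,380.04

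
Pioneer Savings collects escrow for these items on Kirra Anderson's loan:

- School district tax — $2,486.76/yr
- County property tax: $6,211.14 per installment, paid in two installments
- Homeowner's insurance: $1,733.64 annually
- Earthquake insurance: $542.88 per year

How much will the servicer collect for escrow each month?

School district tax = $2,486.76 per year
County property tax = $6,211.14 × 2 = $12,422.28 per year
Homeowner's insurance = $1,733.64 per year
Earthquake insurance = $542.88 per year
Total per year = $2,486.76 + $12,422.28 + $1,733.64 + $542.88 = $17,185.56
Per month = $17,185.56 ÷ 12 = $1,432.13

$1,432.13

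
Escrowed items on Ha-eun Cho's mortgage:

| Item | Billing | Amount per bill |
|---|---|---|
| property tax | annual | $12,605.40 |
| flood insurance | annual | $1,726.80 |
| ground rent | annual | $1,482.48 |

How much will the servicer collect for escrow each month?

Property tax: $12,605.40/yr
Flood insurance: $1,726.80/yr
Ground rent: $1,482.48/yr
Total annual escrow = $12,605.40 + $1,726.80 + $1,482.48 = $15,814.68
Monthly = $15,814.68 / 12 = $1,317.89

$1,317.89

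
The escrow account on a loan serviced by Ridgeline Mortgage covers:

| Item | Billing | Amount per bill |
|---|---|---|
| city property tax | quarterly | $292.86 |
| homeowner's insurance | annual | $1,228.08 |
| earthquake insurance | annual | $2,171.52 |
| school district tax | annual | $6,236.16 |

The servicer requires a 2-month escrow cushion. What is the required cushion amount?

$1,801.20

City property tax = $292.86 × 4 = $1,171.44 annually
Homeowner's insurance = $1,228.08 annually
Earthquake insurance = $2,171.52 annually
School district tax = $6,236.16 annually
Total annual escrow = $10,807.20
Base monthly escrow = $10,807.20 / 12 = $900.60
Required cushion = 2 × $900.60 = $1,801.20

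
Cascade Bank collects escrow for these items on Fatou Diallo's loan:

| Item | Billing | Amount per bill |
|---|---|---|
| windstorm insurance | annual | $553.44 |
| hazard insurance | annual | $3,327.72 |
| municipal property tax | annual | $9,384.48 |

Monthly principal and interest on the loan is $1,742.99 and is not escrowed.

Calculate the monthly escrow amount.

$1,105.47

Windstorm insurance — $553.44/yr
Hazard insurance — $3,327.72/yr
Municipal property tax — $9,384.48/yr
Annual escrow total = $13,265.64
Monthly = $13,265.64 ÷ 12 = $1,105.47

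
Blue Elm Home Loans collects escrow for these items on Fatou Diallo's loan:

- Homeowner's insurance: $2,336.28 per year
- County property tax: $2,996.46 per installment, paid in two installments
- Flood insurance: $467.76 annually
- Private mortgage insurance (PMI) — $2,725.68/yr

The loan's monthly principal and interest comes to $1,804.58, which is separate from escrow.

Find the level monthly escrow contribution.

$960.22

Homeowner's insurance — $2,336.28
County property tax — $2,996.46 × 2 = $5,992.92
Flood insurance — $467.76
Private mortgage insurance (PMI) — $2,725.68
Total per year = $11,522.64
Monthly escrow = $11,522.64 ÷ 12 = $960.22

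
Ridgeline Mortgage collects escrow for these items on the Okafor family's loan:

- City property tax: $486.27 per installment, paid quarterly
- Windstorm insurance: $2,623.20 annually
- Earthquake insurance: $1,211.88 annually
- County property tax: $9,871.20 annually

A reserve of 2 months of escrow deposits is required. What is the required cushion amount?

City property tax = $486.27 × 4 = $1,945.08 annually
Windstorm insurance = $2,623.20 annually
Earthquake insurance = $1,211.88 annually
County property tax = $9,871.20 annually
Total per year = $15,651.36
Base monthly escrow = $15,651.36 ÷ 12 = $1,304.28
Reserve = 2 × $1,304.28 = $2,608.56

$2,608.56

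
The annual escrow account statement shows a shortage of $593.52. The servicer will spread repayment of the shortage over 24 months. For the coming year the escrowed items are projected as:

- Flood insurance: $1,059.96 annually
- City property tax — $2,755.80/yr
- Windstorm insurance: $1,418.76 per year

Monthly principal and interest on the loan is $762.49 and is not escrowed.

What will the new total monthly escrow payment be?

Flood insurance: $1,059.96 per year
City property tax: $2,755.80 per year
Windstorm insurance: $1,418.76 per year
Total annual escrow = $1,059.96 + $2,755.80 + $1,418.76 = $5,234.52
Monthly escrow = $5,234.52 / 12 = $436.21
Shortage spread = $593.52 / 24 = $24.73/mo
Adjusted monthly = $436.21 + $24.73 = $460.94

$460.94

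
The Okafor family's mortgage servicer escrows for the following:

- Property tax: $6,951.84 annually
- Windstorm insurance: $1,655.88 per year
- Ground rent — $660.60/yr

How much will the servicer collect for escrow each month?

$772.36

Property tax = $6,951.84 per year
Windstorm insurance = $1,655.88 per year
Ground rent = $660.60 per year
Yearly total = $9,268.32
Monthly escrow = $9,268.32 ÷ 12 = $772.36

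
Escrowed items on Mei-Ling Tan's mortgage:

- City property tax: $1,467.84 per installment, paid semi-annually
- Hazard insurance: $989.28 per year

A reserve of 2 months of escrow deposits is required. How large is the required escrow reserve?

$654.16

City property tax = $1,467.84 × 2 = $2,935.68/yr
Hazard insurance = $989.28/yr
Annual escrow total = $3,924.96
Monthly = $3,924.96 / 12 = $327.08
Cushion = 2 × $327.08 = $654.16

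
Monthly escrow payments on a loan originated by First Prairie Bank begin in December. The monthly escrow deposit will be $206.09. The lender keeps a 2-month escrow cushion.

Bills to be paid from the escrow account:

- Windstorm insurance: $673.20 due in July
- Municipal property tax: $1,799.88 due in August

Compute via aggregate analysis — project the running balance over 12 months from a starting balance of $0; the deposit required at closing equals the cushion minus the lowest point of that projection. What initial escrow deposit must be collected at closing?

$1,030.45

Cushion = 2 × $206.09 = $412.18
Trial balance (start $0, +$206.09 each month, − disbursements):
  Dec: +$206.09 → $206.09
  Jan: +$206.09 → $412.18
  Feb: +$206.09 → $618.27
  Mar: +$206.09 → $824.36
  Apr: +$206.09 → $1,030.45
  May: +$206.09 → $1,236.54
  Jun: +$206.09 → $1,442.63
  Jul: +$206.09 − $673.20 → $975.52
  Aug: +$206.09 − $1,799.88 → -$618.27
  Sep: +$206.09 → -$412.18
  Oct: +$206.09 → -$206.09
  Nov: +$206.09 → $0.00
Lowest trial balance = -$618.27 (Aug)
Initial deposit = cushion − low point = $412.18 − (-$618.27) = $1,030.45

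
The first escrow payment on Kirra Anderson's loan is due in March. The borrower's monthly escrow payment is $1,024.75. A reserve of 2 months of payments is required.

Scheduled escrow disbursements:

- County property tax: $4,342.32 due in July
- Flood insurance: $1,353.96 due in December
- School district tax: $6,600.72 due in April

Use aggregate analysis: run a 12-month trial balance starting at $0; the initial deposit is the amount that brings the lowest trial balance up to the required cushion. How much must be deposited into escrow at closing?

Cushion = 2 × $1,024.75 = $2,049.50
Trial balance (start $0, +$1,024.75 each month, − disbursements):
  Mar: +$1,024.75 → $1,024.75
  Apr: +$1,024.75 − $6,600.72 → -$4,551.22
  May: +$1,024.75 → -$3,526.47
  Jun: +$1,024.75 → -$2,501.72
  Jul: +$1,024.75 − $4,342.32 → -$5,819.29
  Aug: +$1,024.75 → -$4,794.54
  Sep: +$1,024.75 → -$3,769.79
  Oct: +$1,024.75 → -$2,745.04
  Nov: +$1,024.75 → -$1,720.29
  Dec: +$1,024.75 − $1,353.96 → -$2,049.50
  Jan: +$1,024.75 → -$1,024.75
  Feb: +$1,024.75 → $0.00
Lowest trial balance = -$5,819.29 (Jul)
Initial deposit = cushion − low point = $2,049.50 − (-$5,819.29) = $7,868.79

$7,868.79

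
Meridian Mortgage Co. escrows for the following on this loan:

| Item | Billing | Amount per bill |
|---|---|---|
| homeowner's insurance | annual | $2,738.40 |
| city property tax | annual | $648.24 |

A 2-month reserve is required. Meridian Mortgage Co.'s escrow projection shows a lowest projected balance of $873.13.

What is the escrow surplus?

Homeowner's insurance — $2,738.40 annually
City property tax — $648.24 annually
Annual escrow total = $2,738.40 + $648.24 = $3,386.64
Monthly escrow = $3,386.64 / 12 = $282.22
Cushion = 2 × $282.22 = $564.44
Surplus = $873.13 − $564.44 = $308.69

$308.69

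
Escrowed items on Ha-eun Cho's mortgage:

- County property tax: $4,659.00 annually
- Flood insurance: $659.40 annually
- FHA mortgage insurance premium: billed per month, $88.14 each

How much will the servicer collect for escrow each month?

$531.34

County property tax: $4,659.00
Flood insurance: $659.40
FHA mortgage insurance premium: $88.14 × 12 = $1,057.68
Yearly total = $4,659.00 + $659.40 + $1,057.68 = $6,376.08
Monthly escrow = $6,376.08 ÷ 12 = $531.34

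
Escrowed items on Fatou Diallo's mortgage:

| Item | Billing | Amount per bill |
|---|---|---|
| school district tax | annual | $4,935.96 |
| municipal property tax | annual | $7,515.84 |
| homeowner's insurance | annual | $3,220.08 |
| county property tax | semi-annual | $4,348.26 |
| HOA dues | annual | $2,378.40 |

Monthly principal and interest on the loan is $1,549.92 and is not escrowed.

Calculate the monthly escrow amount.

$2,228.90

School district tax = $4,935.96 annually
Municipal property tax = $7,515.84 annually
Homeowner's insurance = $3,220.08 annually
County property tax = $4,348.26 × 2 = $8,696.52 annually
HOA dues = $2,378.40 annually
Annual escrow total = $26,746.80
Base monthly escrow = $26,746.80 ÷ 12 = $2,228.90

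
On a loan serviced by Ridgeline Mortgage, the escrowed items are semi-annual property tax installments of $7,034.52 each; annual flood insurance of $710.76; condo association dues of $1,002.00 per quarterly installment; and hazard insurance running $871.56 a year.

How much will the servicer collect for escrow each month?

$1,638.28

Property tax: $7,034.52 × 2 = $14,069.04
Flood insurance: $710.76
Condo association dues: $1,002.00 × 4 = $4,008.00
Hazard insurance: $871.56
Total annual escrow = $14,069.04 + $710.76 + $4,008.00 + $871.56 = $19,659.36
Base monthly escrow = $19,659.36 ÷ 12 = $1,638.28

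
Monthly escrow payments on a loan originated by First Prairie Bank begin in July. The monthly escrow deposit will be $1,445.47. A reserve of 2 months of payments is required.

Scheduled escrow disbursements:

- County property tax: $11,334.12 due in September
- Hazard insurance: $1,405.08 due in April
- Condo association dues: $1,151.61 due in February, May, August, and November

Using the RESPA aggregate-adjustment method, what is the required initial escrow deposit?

Cushion = 2 × $1,445.47 = $2,890.94
Trial balance (start $0, +$1,445.47 each month, − disbursements):
  Jul: +$1,445.47 → $1,445.47
  Aug: +$1,445.47 − $1,151.61 → $1,739.33
  Sep: +$1,445.47 − $11,334.12 → -$8,149.32
  Oct: +$1,445.47 → -$6,703.85
  Nov: +$1,445.47 − $1,151.61 → -$6,409.99
  Dec: +$1,445.47 → -$4,964.52
  Jan: +$1,445.47 → -$3,519.05
  Feb: +$1,445.47 − $1,151.61 → -$3,225.19
  Mar: +$1,445.47 → -$1,779.72
  Apr: +$1,445.47 − $1,405.08 → -$1,739.33
  May: +$1,445.47 − $1,151.61 → -$1,445.47
  Jun: +$1,445.47 → $0.00
Lowest trial balance = -$8,149.32 (Sep)
Initial deposit = cushion − low point = $2,890.94 − (-$8,149.32) = $11,040.26

$11,040.26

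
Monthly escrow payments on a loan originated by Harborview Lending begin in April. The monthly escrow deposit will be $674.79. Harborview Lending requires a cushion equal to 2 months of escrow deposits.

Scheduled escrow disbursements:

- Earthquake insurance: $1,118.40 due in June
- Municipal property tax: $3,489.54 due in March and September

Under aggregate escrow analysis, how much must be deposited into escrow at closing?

$1,908.78

Cushion = 2 × $674.79 = $1,349.58
Trial balance (start $0, +$674.79 each month, − disbursements):
  Apr: +$674.79 → $674.79
  May: +$674.79 → $1,349.58
  Jun: +$674.79 − $1,118.40 → $905.97
  Jul: +$674.79 → $1,580.76
  Aug: +$674.79 → $2,255.55
  Sep: +$674.79 − $3,489.54 → -$559.20
  Oct: +$674.79 → $115.59
  Nov: +$674.79 → $790.38
  Dec: +$674.79 → $1,465.17
  Jan: +$674.79 → $2,139.96
  Feb: +$674.79 → $2,814.75
  Mar: +$674.79 − $3,489.54 → $0.00
Lowest trial balance = -$559.20 (Sep)
Initial deposit = cushion − low point = $1,349.58 − (-$559.20) = $1,908.78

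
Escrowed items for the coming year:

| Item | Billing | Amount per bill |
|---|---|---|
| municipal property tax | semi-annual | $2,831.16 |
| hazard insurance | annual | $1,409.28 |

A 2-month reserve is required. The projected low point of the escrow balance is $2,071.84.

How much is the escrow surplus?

Municipal property tax = $2,831.16 × 2 = $5,662.32/yr
Hazard insurance = $1,409.28/yr
Yearly total = $5,662.32 + $1,409.28 = $7,071.60
Monthly = $7,071.60 ÷ 12 = $589.30
Required cushion = 2 × $589.30 = $1,178.60
Surplus = $2,071.84 − $1,178.60 = $893.24

$893.24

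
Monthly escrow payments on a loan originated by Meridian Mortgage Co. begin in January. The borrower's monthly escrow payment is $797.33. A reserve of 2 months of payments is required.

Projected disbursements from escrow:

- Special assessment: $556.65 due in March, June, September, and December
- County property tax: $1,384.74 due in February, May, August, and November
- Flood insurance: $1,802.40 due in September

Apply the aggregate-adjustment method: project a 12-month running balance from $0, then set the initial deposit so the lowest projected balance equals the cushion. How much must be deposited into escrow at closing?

$2,045.26

Cushion = 2 × $797.33 = $1,594.66
Trial balance (start $0, +$797.33 each month, − disbursements):
  Jan: +$797.33 → $797.33
  Feb: +$797.33 − $1,384.74 → $209.92
  Mar: +$797.33 − $556.65 → $450.60
  Apr: +$797.33 → $1,247.93
  May: +$797.33 − $1,384.74 → $660.52
  Jun: +$797.33 − $556.65 → $901.20
  Jul: +$797.33 → $1,698.53
  Aug: +$797.33 − $1,384.74 → $1,111.12
  Sep: +$797.33 − $2,359.05 → -$450.60
  Oct: +$797.33 → $346.73
  Nov: +$797.33 − $1,384.74 → -$240.68
  Dec: +$797.33 − $556.65 → $0.00
Lowest trial balance = -$450.60 (Sep)
Initial deposit = cushion − low point = $1,594.66 − (-$450.60) = $2,045.26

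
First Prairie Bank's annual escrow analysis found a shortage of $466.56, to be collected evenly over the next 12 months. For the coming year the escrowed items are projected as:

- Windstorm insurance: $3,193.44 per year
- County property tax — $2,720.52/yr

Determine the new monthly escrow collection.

Windstorm insurance: $3,193.44 annually
County property tax: $2,720.52 annually
Total per year = $5,913.96
Monthly escrow = $5,913.96 / 12 = $492.83
Monthly shortage recovery: $466.56 / 12 = $38.88
New monthly escrow = $492.83 + $38.88 = $531.71

$531.71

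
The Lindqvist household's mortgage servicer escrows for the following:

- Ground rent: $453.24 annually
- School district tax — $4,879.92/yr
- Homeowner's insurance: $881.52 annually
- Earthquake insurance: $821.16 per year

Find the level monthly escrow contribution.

Ground rent: $453.24 annually
School district tax: $4,879.92 annually
Homeowner's insurance: $881.52 annually
Earthquake insurance: $821.16 annually
Annual escrow total = $7,035.84
Monthly escrow = $7,035.84 ÷ 12 = $586.32

$586.32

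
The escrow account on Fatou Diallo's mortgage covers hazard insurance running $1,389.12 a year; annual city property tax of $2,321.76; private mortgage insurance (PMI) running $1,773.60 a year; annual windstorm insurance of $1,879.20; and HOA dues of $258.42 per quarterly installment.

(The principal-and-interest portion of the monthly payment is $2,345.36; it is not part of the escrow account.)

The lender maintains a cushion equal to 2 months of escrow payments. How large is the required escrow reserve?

Hazard insurance: $1,389.12
City property tax: $2,321.76
Private mortgage insurance (PMI): $1,773.60
Windstorm insurance: $1,879.20
HOA dues: $258.42 × 4 = $1,033.68
Total annual escrow = $1,389.12 + $2,321.76 + $1,773.60 + $1,879.20 + $1,033.68 = $8,397.36
Base monthly escrow = $8,397.36 ÷ 12 = $699.78
Required cushion = 2 × $699.78 = $1,399.56

$1,399.56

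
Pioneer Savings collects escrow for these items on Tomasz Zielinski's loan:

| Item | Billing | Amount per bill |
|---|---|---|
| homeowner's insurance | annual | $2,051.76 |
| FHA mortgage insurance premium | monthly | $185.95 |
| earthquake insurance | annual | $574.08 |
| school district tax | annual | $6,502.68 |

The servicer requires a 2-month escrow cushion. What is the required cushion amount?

Homeowner's insurance = $2,051.76/yr
FHA mortgage insurance premium = $185.95 × 12 = $2,231.40/yr
Earthquake insurance = $574.08/yr
School district tax = $6,502.68/yr
Yearly total = $11,359.92
Monthly escrow = $11,359.92 ÷ 12 = $946.66
Reserve = 2 × $946.66 = $1,893.32

$1,893.32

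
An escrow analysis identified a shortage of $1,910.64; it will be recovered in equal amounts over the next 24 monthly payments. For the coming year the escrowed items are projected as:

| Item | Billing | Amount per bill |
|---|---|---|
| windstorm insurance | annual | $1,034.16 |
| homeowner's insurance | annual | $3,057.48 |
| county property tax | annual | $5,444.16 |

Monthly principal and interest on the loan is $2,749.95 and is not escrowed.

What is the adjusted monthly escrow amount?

$874.26

Windstorm insurance: $1,034.16 annually
Homeowner's insurance: $3,057.48 annually
County property tax: $5,444.16 annually
Total per year = $9,535.80
Monthly escrow = $9,535.80 / 12 = $794.65
Shortage spread = $1,910.64 ÷ 24 = $79.61/mo
Adjusted monthly = $794.65 + $79.61 = $874.26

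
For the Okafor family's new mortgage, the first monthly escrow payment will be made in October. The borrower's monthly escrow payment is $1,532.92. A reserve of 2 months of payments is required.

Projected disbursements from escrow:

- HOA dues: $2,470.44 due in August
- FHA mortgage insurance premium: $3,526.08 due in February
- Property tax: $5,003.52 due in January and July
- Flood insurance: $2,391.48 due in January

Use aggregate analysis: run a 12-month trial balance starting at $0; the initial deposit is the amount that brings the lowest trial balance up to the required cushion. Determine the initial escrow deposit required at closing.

Cushion = 2 × $1,532.92 = $3,065.84
Trial balance (start $0, +$1,532.92 each month, − disbursements):
  Oct: +$1,532.92 → $1,532.92
  Nov: +$1,532.92 → $3,065.84
  Dec: +$1,532.92 → $4,598.76
  Jan: +$1,532.92 − $7,395.00 → -$1,263.32
  Feb: +$1,532.92 − $3,526.08 → -$3,256.48
  Mar: +$1,532.92 → -$1,723.56
  Apr: +$1,532.92 → -$190.64
  May: +$1,532.92 → $1,342.28
  Jun: +$1,532.92 → $2,875.20
  Jul: +$1,532.92 − $5,003.52 → -$595.40
  Aug: +$1,532.92 − $2,470.44 → -$1,532.92
  Sep: +$1,532.92 → $0.00
Lowest trial balance = -$3,256.48 (Feb)
Initial deposit = cushion − low point = $3,065.84 − (-$3,256.48) = $6,322.32

$6,322.32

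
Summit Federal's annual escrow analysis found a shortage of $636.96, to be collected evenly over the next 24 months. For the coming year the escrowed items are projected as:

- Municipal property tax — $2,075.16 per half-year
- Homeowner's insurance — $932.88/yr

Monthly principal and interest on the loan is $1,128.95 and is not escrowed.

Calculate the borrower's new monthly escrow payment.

Municipal property tax: $2,075.16 × 2 = $4,150.32
Homeowner's insurance: $932.88
Total per year = $4,150.32 + $932.88 = $5,083.20
Monthly = $5,083.20 ÷ 12 = $423.60
Monthly shortage recovery: $636.96 / 24 = $26.54
New monthly escrow = $423.60 + $26.54 = $450.14

$450.14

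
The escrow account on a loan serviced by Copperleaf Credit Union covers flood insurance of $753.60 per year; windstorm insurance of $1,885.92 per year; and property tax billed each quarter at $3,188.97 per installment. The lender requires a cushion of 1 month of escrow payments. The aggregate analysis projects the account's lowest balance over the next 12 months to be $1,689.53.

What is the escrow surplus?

$406.58

Flood insurance: $753.60 per year
Windstorm insurance: $1,885.92 per year
Property tax: $3,188.97 × 4 = $12,755.88 per year
Annual escrow total = $753.60 + $1,885.92 + $12,755.88 = $15,395.40
Monthly escrow = $15,395.40 ÷ 12 = $1,282.95
Required reserve = 1 × $1,282.95 = $1,282.95
Excess over cushion: $1,689.53 − $1,282.95 = $406.58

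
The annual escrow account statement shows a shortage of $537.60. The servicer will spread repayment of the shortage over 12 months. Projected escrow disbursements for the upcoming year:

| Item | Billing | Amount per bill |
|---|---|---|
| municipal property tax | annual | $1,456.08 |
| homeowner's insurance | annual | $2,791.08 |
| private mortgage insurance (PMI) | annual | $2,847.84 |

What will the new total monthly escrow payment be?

Municipal property tax = $1,456.08 annually
Homeowner's insurance = $2,791.08 annually
Private mortgage insurance (PMI) = $2,847.84 annually
Total per year = $1,456.08 + $2,791.08 + $2,847.84 = $7,095.00
Base monthly escrow = $7,095.00 / 12 = $591.25
Monthly shortage recovery: $537.60 / 12 = $44.80
New monthly escrow = $591.25 + $44.80 = $636.05

$636.05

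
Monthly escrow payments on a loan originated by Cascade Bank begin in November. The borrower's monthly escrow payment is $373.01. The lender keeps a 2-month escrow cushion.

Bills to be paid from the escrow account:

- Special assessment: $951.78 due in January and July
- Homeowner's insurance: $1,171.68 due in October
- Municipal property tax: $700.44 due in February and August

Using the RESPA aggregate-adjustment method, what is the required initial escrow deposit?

Cushion = 2 × $373.01 = $746.02
Trial balance (start $0, +$373.01 each month, − disbursements):
  Nov: +$373.01 → $373.01
  Dec: +$373.01 → $746.02
  Jan: +$373.01 − $951.78 → $167.25
  Feb: +$373.01 − $700.44 → -$160.18
  Mar: +$373.01 → $212.83
  Apr: +$373.01 → $585.84
  May: +$373.01 → $958.85
  Jun: +$373.01 → $1,331.86
  Jul: +$373.01 − $951.78 → $753.09
  Aug: +$373.01 − $700.44 → $425.66
  Sep: +$373.01 → $798.67
  Oct: +$373.01 − $1,171.68 → $0.00
Lowest trial balance = -$160.18 (Feb)
Initial deposit = cushion − low point = $746.02 − (-$160.18) = $906.20

$906.20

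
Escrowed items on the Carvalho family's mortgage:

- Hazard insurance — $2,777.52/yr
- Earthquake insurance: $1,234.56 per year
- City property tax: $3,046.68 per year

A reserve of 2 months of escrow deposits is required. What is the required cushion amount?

$1,176.46

Hazard insurance = $2,777.52
Earthquake insurance = $1,234.56
City property tax = $3,046.68
Combined annual = $2,777.52 + $1,234.56 + $3,046.68 = $7,058.76
Monthly escrow = $7,058.76 / 12 = $588.23
Required cushion = 2 × $588.23 = $1,176.46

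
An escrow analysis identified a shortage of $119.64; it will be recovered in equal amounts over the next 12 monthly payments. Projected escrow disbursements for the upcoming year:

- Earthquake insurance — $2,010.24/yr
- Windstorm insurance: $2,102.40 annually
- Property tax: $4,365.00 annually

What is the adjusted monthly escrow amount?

Earthquake insurance = $2,010.24/yr
Windstorm insurance = $2,102.40/yr
Property tax = $4,365.00/yr
Yearly total = $2,010.24 + $2,102.40 + $4,365.00 = $8,477.64
Monthly escrow = $8,477.64 / 12 = $706.47
Shortage per month = $119.64 ÷ 12 = $9.97
Adjusted monthly = $706.47 + $9.97 = $716.44

$716.44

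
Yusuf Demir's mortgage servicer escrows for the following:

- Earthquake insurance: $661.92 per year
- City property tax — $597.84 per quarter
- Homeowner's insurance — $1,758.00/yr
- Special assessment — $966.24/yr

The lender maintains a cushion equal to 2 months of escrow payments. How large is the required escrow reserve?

$962.92

Earthquake insurance — $661.92 annually
City property tax — $597.84 × 4 = $2,391.36 annually
Homeowner's insurance — $1,758.00 annually
Special assessment — $966.24 annually
Total annual escrow = $661.92 + $2,391.36 + $1,758.00 + $966.24 = $5,777.52
Monthly escrow = $5,777.52 ÷ 12 = $481.46
Required cushion = 2 × $481.46 = $962.92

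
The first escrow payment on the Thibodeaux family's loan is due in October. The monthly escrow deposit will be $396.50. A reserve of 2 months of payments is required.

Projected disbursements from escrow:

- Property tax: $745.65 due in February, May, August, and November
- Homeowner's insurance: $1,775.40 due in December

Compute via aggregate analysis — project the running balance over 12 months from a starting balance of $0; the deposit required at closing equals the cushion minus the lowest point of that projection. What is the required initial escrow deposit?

Cushion = 2 × $396.50 = $793.00
Trial balance (start $0, +$396.50 each month, − disbursements):
  Oct: +$396.50 → $396.50
  Nov: +$396.50 − $745.65 → $47.35
  Dec: +$396.50 − $1,775.40 → -$1,331.55
  Jan: +$396.50 → -$935.05
  Feb: +$396.50 − $745.65 → -$1,284.20
  Mar: +$396.50 → -$887.70
  Apr: +$396.50 → -$491.20
  May: +$396.50 − $745.65 → -$840.35
  Jun: +$396.50 → -$443.85
  Jul: +$396.50 → -$47.35
  Aug: +$396.50 − $745.65 → -$396.50
  Sep: +$396.50 → $0.00
Lowest trial balance = -$1,331.55 (Dec)
Initial deposit = cushion − low point = $793.00 − (-$1,331.55) = $2,124.55

$2,124.55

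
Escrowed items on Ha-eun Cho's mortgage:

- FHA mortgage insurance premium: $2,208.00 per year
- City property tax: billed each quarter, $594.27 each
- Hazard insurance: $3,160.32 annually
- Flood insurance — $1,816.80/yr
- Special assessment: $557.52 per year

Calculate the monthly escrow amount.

FHA mortgage insurance premium = $2,208.00/yr
City property tax = $594.27 × 4 = $2,377.08/yr
Hazard insurance = $3,160.32/yr
Flood insurance = $1,816.80/yr
Special assessment = $557.52/yr
Combined annual = $10,119.72
Per month = $10,119.72 / 12 = $843.31

$843.31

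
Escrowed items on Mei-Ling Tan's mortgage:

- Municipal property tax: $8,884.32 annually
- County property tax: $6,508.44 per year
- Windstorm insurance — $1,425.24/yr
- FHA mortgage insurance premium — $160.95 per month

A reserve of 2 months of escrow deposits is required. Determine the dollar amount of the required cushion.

Municipal property tax — $8,884.32 annually
County property tax — $6,508.44 annually
Windstorm insurance — $1,425.24 annually
FHA mortgage insurance premium — $160.95 × 12 = $1,931.40 annually
Annual escrow total = $8,884.32 + $6,508.44 + $1,425.24 + $1,931.40 = $18,749.40
Per month = $18,749.40 / 12 = $1,562.45
Required cushion = 2 × $1,562.45 = $3,124.90

$3,124.90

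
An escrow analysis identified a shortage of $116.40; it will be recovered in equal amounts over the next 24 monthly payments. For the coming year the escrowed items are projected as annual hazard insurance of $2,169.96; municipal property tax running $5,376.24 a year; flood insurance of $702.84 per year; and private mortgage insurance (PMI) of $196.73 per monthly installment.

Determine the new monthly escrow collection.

$889.00

Hazard insurance = $2,169.96 annually
Municipal property tax = $5,376.24 annually
Flood insurance = $702.84 annually
Private mortgage insurance (PMI) = $196.73 × 12 = $2,360.76 annually
Total per year = $10,609.80
Monthly = $10,609.80 / 12 = $884.15
Shortage per month = $116.40 ÷ 24 = $4.85
New monthly escrow = $884.15 + $4.85 = $889.00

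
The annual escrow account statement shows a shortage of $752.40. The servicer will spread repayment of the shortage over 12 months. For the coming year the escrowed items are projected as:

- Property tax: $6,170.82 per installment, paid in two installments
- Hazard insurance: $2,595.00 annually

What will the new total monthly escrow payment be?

Property tax: $6,170.82 × 2 = $12,341.64/yr
Hazard insurance: $2,595.00/yr
Combined annual = $12,341.64 + $2,595.00 = $14,936.64
Monthly escrow = $14,936.64 ÷ 12 = $1,244.72
Shortage spread = $752.40 / 12 = $62.70/mo
New monthly escrow = $1,244.72 + $62.70 = $1,307.42

$1,307.42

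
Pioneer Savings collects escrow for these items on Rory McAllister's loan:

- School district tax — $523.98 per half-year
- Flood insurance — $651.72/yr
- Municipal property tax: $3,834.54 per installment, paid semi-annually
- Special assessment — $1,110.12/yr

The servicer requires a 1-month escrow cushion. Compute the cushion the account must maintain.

School district tax: $523.98 × 2 = $1,047.96 annually
Flood insurance: $651.72 annually
Municipal property tax: $3,834.54 × 2 = $7,669.08 annually
Special assessment: $1,110.12 annually
Combined annual = $1,047.96 + $651.72 + $7,669.08 + $1,110.12 = $10,478.88
Base monthly escrow = $10,478.88 / 12 = $873.24
Cushion = 1 × $873.24 = $873.24

$873.24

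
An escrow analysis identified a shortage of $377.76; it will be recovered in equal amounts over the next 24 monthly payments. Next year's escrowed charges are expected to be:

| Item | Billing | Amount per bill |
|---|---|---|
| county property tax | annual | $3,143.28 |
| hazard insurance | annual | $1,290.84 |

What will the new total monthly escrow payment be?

County property tax — $3,143.28/yr
Hazard insurance — $1,290.84/yr
Yearly total = $3,143.28 + $1,290.84 = $4,434.12
Monthly escrow = $4,434.12 ÷ 12 = $369.51
Monthly shortage recovery: $377.76 / 24 = $15.74
New monthly escrow = $369.51 + $15.74 = $385.25

$385.25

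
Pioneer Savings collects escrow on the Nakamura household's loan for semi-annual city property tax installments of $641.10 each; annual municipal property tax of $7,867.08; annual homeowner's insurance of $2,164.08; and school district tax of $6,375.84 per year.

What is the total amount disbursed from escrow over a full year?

$17,689.20

City property tax = $641.10 × 2 = $1,282.20/yr
Municipal property tax = $7,867.08/yr
Homeowner's insurance = $2,164.08/yr
School district tax = $6,375.84/yr
Combined annual = $1,282.20 + $7,867.08 + $2,164.08 + $6,375.84 = $17,689.20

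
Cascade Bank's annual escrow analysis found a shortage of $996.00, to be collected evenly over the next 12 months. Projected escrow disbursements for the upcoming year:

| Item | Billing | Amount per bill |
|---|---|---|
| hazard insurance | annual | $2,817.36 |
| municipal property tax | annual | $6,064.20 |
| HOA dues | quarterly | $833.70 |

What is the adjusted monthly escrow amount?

$1,101.03

Hazard insurance: $2,817.36 annually
Municipal property tax: $6,064.20 annually
HOA dues: $833.70 × 4 = $3,334.80 annually
Total annual escrow = $12,216.36
Monthly = $12,216.36 ÷ 12 = $1,018.03
Shortage per month = $996.00 ÷ 12 = $83.00
Adjusted monthly = $1,018.03 + $83.00 = $1,101.03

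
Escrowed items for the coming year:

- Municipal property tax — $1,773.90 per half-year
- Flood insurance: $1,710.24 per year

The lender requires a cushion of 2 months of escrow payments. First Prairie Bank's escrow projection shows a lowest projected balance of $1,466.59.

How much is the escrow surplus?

$590.25

Municipal property tax = $1,773.90 × 2 = $3,547.80 per year
Flood insurance = $1,710.24 per year
Yearly total = $3,547.80 + $1,710.24 = $5,258.04
Monthly = $5,258.04 / 12 = $438.17
Required cushion = 2 × $438.17 = $876.34
Surplus = $1,466.59 − $876.34 = $590.25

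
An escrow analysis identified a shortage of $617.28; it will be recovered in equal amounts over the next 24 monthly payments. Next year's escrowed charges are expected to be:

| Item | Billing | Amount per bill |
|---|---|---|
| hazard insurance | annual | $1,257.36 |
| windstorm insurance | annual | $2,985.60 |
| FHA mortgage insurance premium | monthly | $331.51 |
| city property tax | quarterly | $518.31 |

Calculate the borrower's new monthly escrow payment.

Hazard insurance = $1,257.36 per year
Windstorm insurance = $2,985.60 per year
FHA mortgage insurance premium = $331.51 × 12 = $3,978.12 per year
City property tax = $518.31 × 4 = $2,073.24 per year
Annual escrow total = $1,257.36 + $2,985.60 + $3,978.12 + $2,073.24 = $10,294.32
Monthly escrow = $10,294.32 / 12 = $857.86
Shortage per month = $617.28 ÷ 24 = $25.72
Adjusted monthly = $857.86 + $25.72 = $883.58

$883.58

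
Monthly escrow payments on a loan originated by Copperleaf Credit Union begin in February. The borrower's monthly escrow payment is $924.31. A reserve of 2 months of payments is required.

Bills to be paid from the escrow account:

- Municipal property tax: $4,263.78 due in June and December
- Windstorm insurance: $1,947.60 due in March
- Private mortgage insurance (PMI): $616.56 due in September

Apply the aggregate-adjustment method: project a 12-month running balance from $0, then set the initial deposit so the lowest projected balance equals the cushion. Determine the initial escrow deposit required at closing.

$3,438.45

Cushion = 2 × $924.31 = $1,848.62
Trial balance (start $0, +$924.31 each month, − disbursements):
  Feb: +$924.31 → $924.31
  Mar: +$924.31 − $1,947.60 → -$98.98
  Apr: +$924.31 → $825.33
  May: +$924.31 → $1,749.64
  Jun: +$924.31 − $4,263.78 → -$1,589.83
  Jul: +$924.31 → -$665.52
  Aug: +$924.31 → $258.79
  Sep: +$924.31 − $616.56 → $566.54
  Oct: +$924.31 → $1,490.85
  Nov: +$924.31 → $2,415.16
  Dec: +$924.31 − $4,263.78 → -$924.31
  Jan: +$924.31 → $0.00
Lowest trial balance = -$1,589.83 (Jun)
Initial deposit = cushion − low point = $1,848.62 − (-$1,589.83) = $3,438.45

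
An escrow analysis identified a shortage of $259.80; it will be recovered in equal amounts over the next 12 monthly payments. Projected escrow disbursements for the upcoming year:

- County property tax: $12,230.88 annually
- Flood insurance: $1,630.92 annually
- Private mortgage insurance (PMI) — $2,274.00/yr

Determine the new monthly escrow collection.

$1,366.30

County property tax = $12,230.88/yr
Flood insurance = $1,630.92/yr
Private mortgage insurance (PMI) = $2,274.00/yr
Total annual escrow = $12,230.88 + $1,630.92 + $2,274.00 = $16,135.80
Monthly escrow = $16,135.80 ÷ 12 = $1,344.65
Monthly shortage recovery: $259.80 / 12 = $21.65
Adjusted monthly = $1,344.65 + $21.65 = $1,366.30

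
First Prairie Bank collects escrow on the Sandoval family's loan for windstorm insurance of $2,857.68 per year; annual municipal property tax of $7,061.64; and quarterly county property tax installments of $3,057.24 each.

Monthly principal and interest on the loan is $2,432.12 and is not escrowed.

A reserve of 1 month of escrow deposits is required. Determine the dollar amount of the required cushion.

$1,845.69

Windstorm insurance: $2,857.68
Municipal property tax: $7,061.64
County property tax: $3,057.24 × 4 = $12,228.96
Yearly total = $22,148.28
Monthly escrow = $22,148.28 / 12 = $1,845.69
Reserve = 1 × $1,845.69 = $1,845.69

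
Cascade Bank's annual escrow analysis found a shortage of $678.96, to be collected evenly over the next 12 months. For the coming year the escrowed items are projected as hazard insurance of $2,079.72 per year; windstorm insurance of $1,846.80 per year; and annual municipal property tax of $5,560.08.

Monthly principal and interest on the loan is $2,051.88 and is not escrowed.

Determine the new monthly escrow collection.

Hazard insurance: $2,079.72 per year
Windstorm insurance: $1,846.80 per year
Municipal property tax: $5,560.08 per year
Total annual escrow = $2,079.72 + $1,846.80 + $5,560.08 = $9,486.60
Base monthly escrow = $9,486.60 ÷ 12 = $790.55
Monthly shortage recovery: $678.96 ÷ 12 = $56.58
Adjusted monthly = $790.55 + $56.58 = $847.13

$847.13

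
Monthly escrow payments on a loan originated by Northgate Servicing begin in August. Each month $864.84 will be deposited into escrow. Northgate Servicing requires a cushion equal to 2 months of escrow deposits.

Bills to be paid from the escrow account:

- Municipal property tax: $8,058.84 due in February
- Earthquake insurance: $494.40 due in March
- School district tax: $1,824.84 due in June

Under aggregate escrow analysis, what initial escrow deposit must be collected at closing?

$3,734.64

Cushion = 2 × $864.84 = $1,729.68
Trial balance (start $0, +$864.84 each month, − disbursements):
  Aug: +$864.84 → $864.84
  Sep: +$864.84 → $1,729.68
  Oct: +$864.84 → $2,594.52
  Nov: +$864.84 → $3,459.36
  Dec: +$864.84 → $4,324.20
  Jan: +$864.84 → $5,189.04
  Feb: +$864.84 − $8,058.84 → -$2,004.96
  Mar: +$864.84 − $494.40 → -$1,634.52
  Apr: +$864.84 → -$769.68
  May: +$864.84 → $95.16
  Jun: +$864.84 − $1,824.84 → -$864.84
  Jul: +$864.84 → $0.00
Lowest trial balance = -$2,004.96 (Feb)
Initial deposit = cushion − low point = $1,729.68 − (-$2,004.96) = $3,734.64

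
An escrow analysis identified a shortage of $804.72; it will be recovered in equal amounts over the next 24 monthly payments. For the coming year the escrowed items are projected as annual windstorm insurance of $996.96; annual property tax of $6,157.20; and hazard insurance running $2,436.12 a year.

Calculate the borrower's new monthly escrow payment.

$832.72

Windstorm insurance = $996.96/yr
Property tax = $6,157.20/yr
Hazard insurance = $2,436.12/yr
Annual escrow total = $9,590.28
Monthly escrow = $9,590.28 / 12 = $799.19
Monthly shortage recovery: $804.72 / 24 = $33.53
Adjusted monthly = $799.19 + $33.53 = $832.72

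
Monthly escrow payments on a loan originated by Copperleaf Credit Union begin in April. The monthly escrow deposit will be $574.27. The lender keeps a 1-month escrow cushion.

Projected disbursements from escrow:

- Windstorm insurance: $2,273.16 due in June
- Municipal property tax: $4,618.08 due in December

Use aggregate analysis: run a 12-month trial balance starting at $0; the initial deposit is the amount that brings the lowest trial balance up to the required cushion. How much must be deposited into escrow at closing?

Cushion = 1 × $574.27 = $574.27
Trial balance (start $0, +$574.27 each month, − disbursements):
  Apr: +$574.27 → $574.27
  May: +$574.27 → $1,148.54
  Jun: +$574.27 − $2,273.16 → -$550.35
  Jul: +$574.27 → $23.92
  Aug: +$574.27 → $598.19
  Sep: +$574.27 → $1,172.46
  Oct: +$574.27 → $1,746.73
  Nov: +$574.27 → $2,321.00
  Dec: +$574.27 − $4,618.08 → -$1,722.81
  Jan: +$574.27 → -$1,148.54
  Feb: +$574.27 → -$574.27
  Mar: +$574.27 → $0.00
Lowest trial balance = -$1,722.81 (Dec)
Initial deposit = cushion − low point = $574.27 − (-$1,722.81) = $2,297.08

$2,297.08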